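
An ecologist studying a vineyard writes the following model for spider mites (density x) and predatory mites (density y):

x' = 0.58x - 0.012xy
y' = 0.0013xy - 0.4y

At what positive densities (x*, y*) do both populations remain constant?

x* ≈ 308, y* ≈ 48.3

Set dy/dt = 0 with y > 0: 0.0013x - 0.4 = 0, so x* = 0.4/0.0013 = 308.
Set dx/dt = 0 with x > 0: 0.58 - 0.012y = 0, so y* = 0.58/0.012 = 48.3.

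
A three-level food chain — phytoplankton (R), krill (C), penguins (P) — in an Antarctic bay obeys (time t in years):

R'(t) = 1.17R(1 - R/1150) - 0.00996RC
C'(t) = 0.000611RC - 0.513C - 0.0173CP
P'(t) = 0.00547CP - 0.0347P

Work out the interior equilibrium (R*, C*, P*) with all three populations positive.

R* ≈ 1090, C* ≈ 6.34, P* ≈ 8.77

From dP/dt = 0: 0.00547C* = 0.0347, so C* = 6.34.
From dR/dt = 0: 1.17(1 - R*/1150) = 0.00996·6.34, giving R* = 1150·(1 - 0.054) = 1090.
From dC/dt = 0: 0.000611·1090 - 0.513 = 0.0173P*, so P* = 0.152/0.0173 = 8.77.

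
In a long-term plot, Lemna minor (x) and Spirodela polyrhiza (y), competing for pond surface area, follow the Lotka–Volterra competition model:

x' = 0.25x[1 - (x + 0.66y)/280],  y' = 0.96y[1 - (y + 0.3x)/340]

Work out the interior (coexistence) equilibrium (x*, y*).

x* ≈ 69.3, y* ≈ 319

Setting both brackets to zero gives the nullclines x + 0.66y = 280 and 0.3x + y = 340.
Substituting y = 340 - 0.3x into the first: x(1 - 0.66·0.3) = 280 - 0.66·340.
So x* = 55.6/0.802 = 69.3, and then y* = 340 - 0.3·69.3 = 319.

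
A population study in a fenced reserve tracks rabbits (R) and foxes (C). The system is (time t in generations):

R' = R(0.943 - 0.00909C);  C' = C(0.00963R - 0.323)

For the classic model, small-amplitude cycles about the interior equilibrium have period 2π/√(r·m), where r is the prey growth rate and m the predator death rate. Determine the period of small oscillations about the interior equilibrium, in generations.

T ≈ 11.4 generations

Here r = 0.943 and m = 0.323, so r·m = 0.305.
ω = √0.305 = 0.552 per generation, hence T = 2π/ω ≈ 11.4 generations.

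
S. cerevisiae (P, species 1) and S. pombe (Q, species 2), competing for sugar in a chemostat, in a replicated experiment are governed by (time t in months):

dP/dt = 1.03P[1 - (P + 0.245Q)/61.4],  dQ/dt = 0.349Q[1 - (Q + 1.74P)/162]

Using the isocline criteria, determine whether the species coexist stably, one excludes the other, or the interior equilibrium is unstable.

stable coexistence

Compare the nullcline intercepts: K1/α12 = 61.4/0.245 = 251 > K2 = 162; K2/α21 = 162/1.74 = 93.1 > K1 = 61.4.
Since both inequalities hold, each species can invade when rare, so the interior equilibrium is stable.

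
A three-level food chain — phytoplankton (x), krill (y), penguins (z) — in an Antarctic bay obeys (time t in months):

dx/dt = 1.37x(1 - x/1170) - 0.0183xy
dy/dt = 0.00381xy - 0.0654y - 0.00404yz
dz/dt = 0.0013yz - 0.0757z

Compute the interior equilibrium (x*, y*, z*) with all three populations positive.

From dz/dt = 0: 0.0013y* = 0.0757, so y* = 58.2.
From dx/dt = 0: 1.37(1 - x*/1170) = 0.0183·58.2, giving x* = 1170·(1 - 0.778) = 260.
From dy/dt = 0: 0.00381·260 - 0.0654 = 0.00404z*, so z* = 0.925/0.00404 = 229.

x* ≈ 260, y* ≈ 58.2, z* ≈ 229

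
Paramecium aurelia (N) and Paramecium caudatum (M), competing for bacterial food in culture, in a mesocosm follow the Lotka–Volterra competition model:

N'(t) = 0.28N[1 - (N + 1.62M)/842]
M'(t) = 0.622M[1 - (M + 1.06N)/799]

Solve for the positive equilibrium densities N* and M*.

N* ≈ 631, M* ≈ 130

Setting both brackets to zero gives the nullclines N + 1.62M = 842 and 1.06N + M = 799.
Substituting M = 799 - 1.06N into the first: N(1 - 1.62·1.06) = 842 - 1.62·799.
So N* = -452/-0.717 = 631, and then M* = 799 - 1.06·631 = 130.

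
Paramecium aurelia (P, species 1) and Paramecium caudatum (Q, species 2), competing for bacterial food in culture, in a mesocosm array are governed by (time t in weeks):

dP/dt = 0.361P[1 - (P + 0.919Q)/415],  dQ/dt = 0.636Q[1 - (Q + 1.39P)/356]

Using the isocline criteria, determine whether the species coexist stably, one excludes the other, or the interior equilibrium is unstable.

Compare the nullcline intercepts: K1/α12 = 415/0.919 = 452 > K2 = 356; K2/α21 = 356/1.39 = 256 < K1 = 415.
Since the inequalities point opposite ways, species 1 can invade but species 2 cannot.

species 1 excludes species 2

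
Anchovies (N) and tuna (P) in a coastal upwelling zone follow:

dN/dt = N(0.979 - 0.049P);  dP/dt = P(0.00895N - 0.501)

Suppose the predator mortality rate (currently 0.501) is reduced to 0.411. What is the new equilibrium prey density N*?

N* ≈ 45.9

At the interior fixed point, setting dP/dt = 0 with P > 0 fixes N* = (predator death rate)/(NP coefficient) — independent of the other coefficients.
With the change, N* = 0.411/0.00895 = 45.9; it falls from 56.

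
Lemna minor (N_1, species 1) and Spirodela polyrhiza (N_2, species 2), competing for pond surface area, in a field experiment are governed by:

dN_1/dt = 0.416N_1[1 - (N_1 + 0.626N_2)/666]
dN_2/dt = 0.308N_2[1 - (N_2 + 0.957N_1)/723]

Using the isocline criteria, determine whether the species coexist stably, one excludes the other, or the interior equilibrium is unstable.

stable coexistence

Compare the nullcline intercepts: K1/α12 = 666/0.626 = 1060 > K2 = 723; K2/α21 = 723/0.957 = 755 > K1 = 666.
Since both inequalities hold, each species can invade when rare, so the interior equilibrium is stable.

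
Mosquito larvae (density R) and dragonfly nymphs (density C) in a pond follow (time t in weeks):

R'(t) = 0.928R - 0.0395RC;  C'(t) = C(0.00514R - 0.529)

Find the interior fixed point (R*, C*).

Set dC/dt = 0 with C > 0: 0.00514R - 0.529 = 0, so R* = 0.529/0.00514 = 103.
Set dR/dt = 0 with R > 0: 0.928 - 0.0395C = 0, so C* = 0.928/0.0395 = 23.5.

R* ≈ 103, C* ≈ 23.5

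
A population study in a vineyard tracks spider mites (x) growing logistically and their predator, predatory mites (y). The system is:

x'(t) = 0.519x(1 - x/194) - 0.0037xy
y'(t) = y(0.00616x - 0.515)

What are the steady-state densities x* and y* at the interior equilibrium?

From dy/dt = 0 with y > 0: 0.00616x* = 0.515, so x* = 83.6.
Substitute into dx/dt = 0: 0.519(1 - 83.6/194) = 0.0037y*.
The bracket is 0.569, giving y* = 0.295/0.0037 = 79.8.

x* ≈ 83.6, y* ≈ 79.8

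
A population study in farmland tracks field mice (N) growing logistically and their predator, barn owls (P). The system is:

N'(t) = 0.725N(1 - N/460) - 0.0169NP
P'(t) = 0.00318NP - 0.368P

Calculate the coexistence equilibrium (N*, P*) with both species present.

From dP/dt = 0 with P > 0: 0.00318N* = 0.368, so N* = 116.
Substitute into dN/dt = 0: 0.725(1 - 116/460) = 0.0169P*.
The bracket is 0.748, giving P* = 0.543/0.0169 = 32.1.

N* ≈ 116, P* ≈ 32.1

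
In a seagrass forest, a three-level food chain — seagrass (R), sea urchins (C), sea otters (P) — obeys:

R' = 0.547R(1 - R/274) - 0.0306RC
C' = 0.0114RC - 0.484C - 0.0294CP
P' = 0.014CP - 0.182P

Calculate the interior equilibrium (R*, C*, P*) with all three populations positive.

From dP/dt = 0: 0.014C* = 0.182, so C* = 13.
From dR/dt = 0: 0.547(1 - R*/274) = 0.0306·13, giving R* = 274·(1 - 0.727) = 74.7.
From dC/dt = 0: 0.0114·74.7 - 0.484 = 0.0294P*, so P* = 0.368/0.0294 = 12.5.

R* ≈ 74.7, C* ≈ 13, P* ≈ 12.5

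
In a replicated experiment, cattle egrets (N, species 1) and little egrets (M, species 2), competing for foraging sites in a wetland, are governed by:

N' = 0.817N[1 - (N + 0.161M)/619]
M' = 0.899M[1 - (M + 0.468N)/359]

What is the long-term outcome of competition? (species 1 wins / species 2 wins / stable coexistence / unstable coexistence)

stable coexistence

Compare the nullcline intercepts: K1/α12 = 619/0.161 = 3840 > K2 = 359; K2/α21 = 359/0.468 = 767 > K1 = 619.
Since both inequalities hold, each species can invade when rare, so the interior equilibrium is stable.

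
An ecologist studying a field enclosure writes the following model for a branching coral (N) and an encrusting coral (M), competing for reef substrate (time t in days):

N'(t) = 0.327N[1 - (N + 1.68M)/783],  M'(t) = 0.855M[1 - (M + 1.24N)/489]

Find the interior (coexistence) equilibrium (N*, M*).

Setting both brackets to zero gives the nullclines N + 1.68M = 783 and 1.24N + M = 489.
Substituting M = 489 - 1.24N into the first: N(1 - 1.68·1.24) = 783 - 1.68·489.
So N* = -38.5/-1.08 = 35.6, and then M* = 489 - 1.24·35.6 = 445.

N* ≈ 35.6, M* ≈ 445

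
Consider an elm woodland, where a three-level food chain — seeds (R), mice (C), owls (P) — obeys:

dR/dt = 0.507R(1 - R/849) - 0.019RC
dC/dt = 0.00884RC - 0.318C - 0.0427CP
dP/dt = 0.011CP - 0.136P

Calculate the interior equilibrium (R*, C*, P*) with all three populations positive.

R* ≈ 456, C* ≈ 12.4, P* ≈ 86.9

From dP/dt = 0: 0.011C* = 0.136, so C* = 12.4.
From dR/dt = 0: 0.507(1 - R*/849) = 0.019·12.4, giving R* = 849·(1 - 0.463) = 456.
From dC/dt = 0: 0.00884·456 - 0.318 = 0.0427P*, so P* = 3.71/0.0427 = 86.9.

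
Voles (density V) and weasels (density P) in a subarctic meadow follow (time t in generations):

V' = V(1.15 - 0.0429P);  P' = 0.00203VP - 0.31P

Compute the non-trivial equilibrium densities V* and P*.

Set dP/dt = 0 with P > 0: 0.00203V - 0.31 = 0, so V* = 0.31/0.00203 = 153.
Set dV/dt = 0 with V > 0: 1.15 - 0.0429P = 0, so P* = 1.15/0.0429 = 26.8.

V* ≈ 153, P* ≈ 26.8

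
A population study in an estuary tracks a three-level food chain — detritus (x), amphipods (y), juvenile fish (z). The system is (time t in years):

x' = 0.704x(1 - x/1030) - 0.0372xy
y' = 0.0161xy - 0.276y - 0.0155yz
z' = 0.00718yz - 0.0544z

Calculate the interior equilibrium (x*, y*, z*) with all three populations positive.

x* ≈ 618, y* ≈ 7.58, z* ≈ 624

From dz/dt = 0: 0.00718y* = 0.0544, so y* = 7.58.
From dx/dt = 0: 0.704(1 - x*/1030) = 0.0372·7.58, giving x* = 1030·(1 - 0.4) = 618.
From dy/dt = 0: 0.0161·618 - 0.276 = 0.0155z*, so z* = 9.67/0.0155 = 624.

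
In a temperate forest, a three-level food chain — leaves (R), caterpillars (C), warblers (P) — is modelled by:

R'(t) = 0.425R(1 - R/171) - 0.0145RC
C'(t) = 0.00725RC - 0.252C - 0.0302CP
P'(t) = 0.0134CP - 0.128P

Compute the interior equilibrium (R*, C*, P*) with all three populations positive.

R* ≈ 115, C* ≈ 9.55, P* ≈ 19.3

From dP/dt = 0: 0.0134C* = 0.128, so C* = 9.55.
From dR/dt = 0: 0.425(1 - R*/171) = 0.0145·9.55, giving R* = 171·(1 - 0.326) = 115.
From dC/dt = 0: 0.00725·115 - 0.252 = 0.0302P*, so P* = 0.584/0.0302 = 19.3.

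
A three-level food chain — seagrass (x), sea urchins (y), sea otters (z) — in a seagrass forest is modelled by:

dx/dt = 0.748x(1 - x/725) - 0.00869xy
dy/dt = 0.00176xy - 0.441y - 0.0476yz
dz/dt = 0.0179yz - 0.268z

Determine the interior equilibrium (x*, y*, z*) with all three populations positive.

From dz/dt = 0: 0.0179y* = 0.268, so y* = 15.
From dx/dt = 0: 0.748(1 - x*/725) = 0.00869·15, giving x* = 725·(1 - 0.174) = 599.
From dy/dt = 0: 0.00176·599 - 0.441 = 0.0476z*, so z* = 0.613/0.0476 = 12.9.

x* ≈ 599, y* ≈ 15, z* ≈ 12.9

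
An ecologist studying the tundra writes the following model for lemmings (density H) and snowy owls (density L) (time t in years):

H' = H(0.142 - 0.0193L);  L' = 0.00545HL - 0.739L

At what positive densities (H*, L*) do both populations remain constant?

Set dL/dt = 0 with L > 0: 0.00545H - 0.739 = 0, so H* = 0.739/0.00545 = 136.
Set dH/dt = 0 with H > 0: 0.142 - 0.0193L = 0, so L* = 0.142/0.0193 = 7.36.

H* ≈ 136, L* ≈ 7.36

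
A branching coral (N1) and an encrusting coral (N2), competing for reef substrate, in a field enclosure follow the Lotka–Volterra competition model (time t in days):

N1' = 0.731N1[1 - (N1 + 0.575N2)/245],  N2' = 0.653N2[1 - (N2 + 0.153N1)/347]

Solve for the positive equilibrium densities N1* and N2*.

Setting both brackets to zero gives the nullclines N1 + 0.575N2 = 245 and 0.153N1 + N2 = 347.
Substituting N2 = 347 - 0.153N1 into the first: N1(1 - 0.575·0.153) = 245 - 0.575·347.
So N1* = 45.5/0.912 = 49.9, and then N2* = 347 - 0.153·49.9 = 339.

N1* ≈ 49.9, N2* ≈ 339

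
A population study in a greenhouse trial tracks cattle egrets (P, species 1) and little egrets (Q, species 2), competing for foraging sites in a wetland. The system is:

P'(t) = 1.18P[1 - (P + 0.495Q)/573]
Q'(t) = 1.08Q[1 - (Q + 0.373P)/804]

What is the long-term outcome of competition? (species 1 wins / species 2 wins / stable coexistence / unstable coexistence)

stable coexistence

Compare the nullcline intercepts: K1/α12 = 573/0.495 = 1160 > K2 = 804; K2/α21 = 804/0.373 = 2160 > K1 = 573.
Since both inequalities hold, each species can invade when rare, so the interior equilibrium is stable.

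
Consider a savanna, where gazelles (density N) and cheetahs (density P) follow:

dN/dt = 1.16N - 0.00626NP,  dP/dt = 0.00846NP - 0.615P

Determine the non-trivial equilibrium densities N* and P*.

N* ≈ 72.7, P* ≈ 185

Set dP/dt = 0 with P > 0: 0.00846N - 0.615 = 0, so N* = 0.615/0.00846 = 72.7.
Set dN/dt = 0 with N > 0: 1.16 - 0.00626P = 0, so P* = 1.16/0.00626 = 185.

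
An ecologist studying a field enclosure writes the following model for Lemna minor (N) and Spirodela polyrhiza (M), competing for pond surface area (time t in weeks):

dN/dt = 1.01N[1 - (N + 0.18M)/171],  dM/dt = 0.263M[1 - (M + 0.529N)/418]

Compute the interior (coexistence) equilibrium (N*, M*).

N* ≈ 106, M* ≈ 362

Setting both brackets to zero gives the nullclines N + 0.18M = 171 and 0.529N + M = 418.
Substituting M = 418 - 0.529N into the first: N(1 - 0.18·0.529) = 171 - 0.18·418.
So N* = 95.8/0.905 = 106, and then M* = 418 - 0.529·106 = 362.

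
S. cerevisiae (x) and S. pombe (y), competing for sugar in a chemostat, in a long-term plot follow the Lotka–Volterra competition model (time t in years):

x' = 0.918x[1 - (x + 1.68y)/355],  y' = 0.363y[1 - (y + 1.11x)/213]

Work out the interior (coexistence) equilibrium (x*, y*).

x* ≈ 3.28, y* ≈ 209

Setting both brackets to zero gives the nullclines x + 1.68y = 355 and 1.11x + y = 213.
Substituting y = 213 - 1.11x into the first: x(1 - 1.68·1.11) = 355 - 1.68·213.
So x* = -2.84/-0.865 = 3.28, and then y* = 213 - 1.11·3.28 = 209.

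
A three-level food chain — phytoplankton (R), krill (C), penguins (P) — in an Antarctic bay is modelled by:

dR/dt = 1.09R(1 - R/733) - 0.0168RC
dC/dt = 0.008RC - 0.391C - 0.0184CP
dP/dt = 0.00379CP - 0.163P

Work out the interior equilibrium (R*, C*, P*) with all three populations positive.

R* ≈ 247, C* ≈ 43, P* ≈ 86.2

From dP/dt = 0: 0.00379C* = 0.163, so C* = 43.
From dR/dt = 0: 1.09(1 - R*/733) = 0.0168·43, giving R* = 733·(1 - 0.663) = 247.
From dC/dt = 0: 0.008·247 - 0.391 = 0.0184P*, so P* = 1.59/0.0184 = 86.2.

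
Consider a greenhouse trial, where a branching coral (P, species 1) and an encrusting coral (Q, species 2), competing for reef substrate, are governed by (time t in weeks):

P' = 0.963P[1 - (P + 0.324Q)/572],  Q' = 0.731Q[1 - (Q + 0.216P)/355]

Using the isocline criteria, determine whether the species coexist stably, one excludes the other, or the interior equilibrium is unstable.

Compare the nullcline intercepts: K1/α12 = 572/0.324 = 1770 > K2 = 355; K2/α21 = 355/0.216 = 1640 > K1 = 572.
Since both inequalities hold, each species can invade when rare, so the interior equilibrium is stable.

stable coexistence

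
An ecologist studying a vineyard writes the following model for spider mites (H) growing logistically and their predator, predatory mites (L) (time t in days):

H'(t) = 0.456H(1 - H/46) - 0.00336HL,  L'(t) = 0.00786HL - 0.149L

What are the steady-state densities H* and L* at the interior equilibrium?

From dL/dt = 0 with L > 0: 0.00786H* = 0.149, so H* = 19.
Substitute into dH/dt = 0: 0.456(1 - 19/46) = 0.00336L*.
The bracket is 0.588, giving L* = 0.268/0.00336 = 79.8.

H* ≈ 19, L* ≈ 79.8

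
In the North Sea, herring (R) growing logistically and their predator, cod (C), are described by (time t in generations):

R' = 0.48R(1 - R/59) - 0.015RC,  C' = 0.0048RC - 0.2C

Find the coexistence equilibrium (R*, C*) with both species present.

From dC/dt = 0 with C > 0: 0.0048R* = 0.2, so R* = 41.7.
Substitute into dR/dt = 0: 0.48(1 - 41.7/59) = 0.015C*.
The bracket is 0.294, giving C* = 0.141/0.015 = 9.4.

R* ≈ 41.7, C* ≈ 9.4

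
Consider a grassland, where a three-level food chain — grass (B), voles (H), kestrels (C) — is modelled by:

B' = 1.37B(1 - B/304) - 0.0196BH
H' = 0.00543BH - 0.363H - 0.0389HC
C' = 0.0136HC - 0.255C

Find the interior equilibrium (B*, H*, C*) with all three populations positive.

B* ≈ 222, H* ≈ 18.8, C* ≈ 21.7

From dC/dt = 0: 0.0136H* = 0.255, so H* = 18.8.
From dB/dt = 0: 1.37(1 - B*/304) = 0.0196·18.8, giving B* = 304·(1 - 0.268) = 222.
From dH/dt = 0: 0.00543·222 - 0.363 = 0.0389C*, so C* = 0.845/0.0389 = 21.7.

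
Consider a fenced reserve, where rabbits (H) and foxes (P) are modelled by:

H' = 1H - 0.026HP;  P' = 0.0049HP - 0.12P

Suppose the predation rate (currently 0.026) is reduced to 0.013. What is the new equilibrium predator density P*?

At the interior fixed point, setting dH/dt = 0 with H > 0 fixes P* = (prey growth rate)/(HP coefficient) — independent of the other coefficients.
With the change, P* = 1/0.013 = 76.9; it rises from 38.5.

P* ≈ 76.9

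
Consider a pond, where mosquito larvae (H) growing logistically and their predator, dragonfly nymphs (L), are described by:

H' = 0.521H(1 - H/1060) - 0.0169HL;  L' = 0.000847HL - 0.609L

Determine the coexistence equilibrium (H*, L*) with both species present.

From dL/dt = 0 with L > 0: 0.000847H* = 0.609, so H* = 719.
Substitute into dH/dt = 0: 0.521(1 - 719/1060) = 0.0169L*.
The bracket is 0.322, giving L* = 0.168/0.0169 = 9.92.

H* ≈ 719, L* ≈ 9.92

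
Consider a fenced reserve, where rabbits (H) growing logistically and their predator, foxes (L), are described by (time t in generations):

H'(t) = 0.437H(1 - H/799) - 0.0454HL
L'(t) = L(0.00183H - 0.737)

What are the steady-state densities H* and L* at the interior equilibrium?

H* ≈ 403, L* ≈ 4.77

From dL/dt = 0 with L > 0: 0.00183H* = 0.737, so H* = 403.
Substitute into dH/dt = 0: 0.437(1 - 403/799) = 0.0454L*.
The bracket is 0.496, giving L* = 0.217/0.0454 = 4.77.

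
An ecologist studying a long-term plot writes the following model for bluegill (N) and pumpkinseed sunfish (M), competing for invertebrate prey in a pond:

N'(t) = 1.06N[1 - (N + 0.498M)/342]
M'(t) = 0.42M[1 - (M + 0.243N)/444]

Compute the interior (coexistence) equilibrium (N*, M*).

Setting both brackets to zero gives the nullclines N + 0.498M = 342 and 0.243N + M = 444.
Substituting M = 444 - 0.243N into the first: N(1 - 0.498·0.243) = 342 - 0.498·444.
So N* = 121/0.879 = 138, and then M* = 444 - 0.243·138 = 411.

N* ≈ 138, M* ≈ 411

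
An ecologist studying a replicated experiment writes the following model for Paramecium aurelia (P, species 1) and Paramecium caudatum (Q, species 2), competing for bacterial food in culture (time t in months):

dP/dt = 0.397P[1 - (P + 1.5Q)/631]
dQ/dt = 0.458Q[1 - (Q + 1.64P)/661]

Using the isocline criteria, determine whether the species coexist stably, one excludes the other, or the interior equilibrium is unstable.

unstable coexistence (outcome depends on initial conditions)

Compare the nullcline intercepts: K1/α12 = 631/1.5 = 421 < K2 = 661; K2/α21 = 661/1.64 = 403 < K1 = 631.
Since both are reversed, neither can invade when rare; the interior point is a saddle.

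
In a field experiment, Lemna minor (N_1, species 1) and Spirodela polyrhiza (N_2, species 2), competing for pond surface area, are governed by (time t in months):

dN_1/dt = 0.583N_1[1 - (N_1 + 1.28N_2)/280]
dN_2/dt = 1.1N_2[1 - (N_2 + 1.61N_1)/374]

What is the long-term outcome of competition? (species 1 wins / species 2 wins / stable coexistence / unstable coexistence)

Compare the nullcline intercepts: K1/α12 = 280/1.28 = 219 < K2 = 374; K2/α21 = 374/1.61 = 232 < K1 = 280.
Since both are reversed, neither can invade when rare; the interior point is a saddle.

unstable coexistence (outcome depends on initial conditions)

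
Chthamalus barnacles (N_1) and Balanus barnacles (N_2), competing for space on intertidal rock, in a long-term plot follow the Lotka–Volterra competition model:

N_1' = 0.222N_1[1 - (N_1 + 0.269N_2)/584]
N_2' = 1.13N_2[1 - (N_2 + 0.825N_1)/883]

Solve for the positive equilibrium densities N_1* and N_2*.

N_1* ≈ 445, N_2* ≈ 516

Setting both brackets to zero gives the nullclines N_1 + 0.269N_2 = 584 and 0.825N_1 + N_2 = 883.
Substituting N_2 = 883 - 0.825N_1 into the first: N_1(1 - 0.269·0.825) = 584 - 0.269·883.
So N_1* = 346/0.778 = 445, and then N_2* = 883 - 0.825·445 = 516.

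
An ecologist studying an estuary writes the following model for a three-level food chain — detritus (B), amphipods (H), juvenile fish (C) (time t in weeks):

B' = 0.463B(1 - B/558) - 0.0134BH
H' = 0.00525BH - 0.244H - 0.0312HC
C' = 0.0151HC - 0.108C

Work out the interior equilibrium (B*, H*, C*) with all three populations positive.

From dC/dt = 0: 0.0151H* = 0.108, so H* = 7.15.
From dB/dt = 0: 0.463(1 - B*/558) = 0.0134·7.15, giving B* = 558·(1 - 0.207) = 442.
From dH/dt = 0: 0.00525·442 - 0.244 = 0.0312C*, so C* = 2.08/0.0312 = 66.6.

B* ≈ 442, H* ≈ 7.15, C* ≈ 66.6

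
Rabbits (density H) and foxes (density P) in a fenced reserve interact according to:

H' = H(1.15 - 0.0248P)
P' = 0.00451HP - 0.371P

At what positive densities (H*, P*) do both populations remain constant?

H* ≈ 82.3, P* ≈ 46.4

Set dP/dt = 0 with P > 0: 0.00451H - 0.371 = 0, so H* = 0.371/0.00451 = 82.3.
Set dH/dt = 0 with H > 0: 1.15 - 0.0248P = 0, so P* = 1.15/0.0248 = 46.4.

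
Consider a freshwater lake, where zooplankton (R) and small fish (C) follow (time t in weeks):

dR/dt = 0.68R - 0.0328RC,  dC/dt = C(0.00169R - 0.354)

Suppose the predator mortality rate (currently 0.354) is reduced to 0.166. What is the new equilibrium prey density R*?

R* ≈ 98.2

At the interior fixed point, setting dC/dt = 0 with C > 0 fixes R* = (predator death rate)/(RC coefficient) — independent of the other coefficients.
With the change, R* = 0.166/0.00169 = 98.2; it falls from 209.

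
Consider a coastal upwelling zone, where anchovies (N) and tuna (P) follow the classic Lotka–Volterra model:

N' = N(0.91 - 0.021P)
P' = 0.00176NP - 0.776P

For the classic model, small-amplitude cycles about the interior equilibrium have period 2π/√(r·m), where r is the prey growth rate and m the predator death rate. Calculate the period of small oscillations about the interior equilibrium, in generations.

Here r = 0.91 and m = 0.776, so r·m = 0.706.
ω = √0.706 = 0.84 per generation, hence T = 2π/ω ≈ 7.48 generations.

T ≈ 7.48 generations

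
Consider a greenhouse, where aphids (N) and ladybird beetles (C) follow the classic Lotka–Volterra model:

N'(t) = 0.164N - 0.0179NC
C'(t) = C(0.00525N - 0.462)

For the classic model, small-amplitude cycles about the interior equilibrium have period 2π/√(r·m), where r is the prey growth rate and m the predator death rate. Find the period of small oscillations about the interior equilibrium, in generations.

T ≈ 22.8 generations

Here r = 0.164 and m = 0.462, so r·m = 0.0758.
ω = √0.0758 = 0.275 per generation, hence T = 2π/ω ≈ 22.8 generations.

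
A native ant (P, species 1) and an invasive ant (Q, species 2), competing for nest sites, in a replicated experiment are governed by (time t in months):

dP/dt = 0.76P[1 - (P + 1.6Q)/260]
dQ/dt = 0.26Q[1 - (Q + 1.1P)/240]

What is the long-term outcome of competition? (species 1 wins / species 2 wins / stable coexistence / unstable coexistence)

unstable coexistence (outcome depends on initial conditions)

Compare the nullcline intercepts: K1/α12 = 260/1.6 = 162 < K2 = 240; K2/α21 = 240/1.1 = 218 < K1 = 260.
Since both are reversed, neither can invade when rare; the interior point is a saddle.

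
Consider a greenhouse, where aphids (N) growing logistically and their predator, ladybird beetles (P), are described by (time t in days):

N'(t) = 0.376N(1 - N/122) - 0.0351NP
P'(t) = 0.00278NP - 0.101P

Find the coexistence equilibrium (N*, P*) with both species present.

From dP/dt = 0 with P > 0: 0.00278N* = 0.101, so N* = 36.3.
Substitute into dN/dt = 0: 0.376(1 - 36.3/122) = 0.0351P*.
The bracket is 0.702, giving P* = 0.264/0.0351 = 7.52.

N* ≈ 36.3, P* ≈ 7.52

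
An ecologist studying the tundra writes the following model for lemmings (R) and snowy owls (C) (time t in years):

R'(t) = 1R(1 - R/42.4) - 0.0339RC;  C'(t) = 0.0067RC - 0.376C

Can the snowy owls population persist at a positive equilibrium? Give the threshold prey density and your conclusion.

Threshold R = 56.1; K < 56.1, so no, the predator goes extinct.

The predator equation gives dC/dt > 0 only when R > 0.376/0.0067 = 56.1.
Without the predator, R → K = 42.4. Since 42.4 < 56.1, the predator cannot invade.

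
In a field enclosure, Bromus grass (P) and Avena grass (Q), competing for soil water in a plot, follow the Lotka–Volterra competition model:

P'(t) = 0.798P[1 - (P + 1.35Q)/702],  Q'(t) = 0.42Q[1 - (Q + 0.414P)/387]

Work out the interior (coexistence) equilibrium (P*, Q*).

P* ≈ 407, Q* ≈ 218

Setting both brackets to zero gives the nullclines P + 1.35Q = 702 and 0.414P + Q = 387.
Substituting Q = 387 - 0.414P into the first: P(1 - 1.35·0.414) = 702 - 1.35·387.
So P* = 180/0.441 = 407, and then Q* = 387 - 0.414·407 = 218.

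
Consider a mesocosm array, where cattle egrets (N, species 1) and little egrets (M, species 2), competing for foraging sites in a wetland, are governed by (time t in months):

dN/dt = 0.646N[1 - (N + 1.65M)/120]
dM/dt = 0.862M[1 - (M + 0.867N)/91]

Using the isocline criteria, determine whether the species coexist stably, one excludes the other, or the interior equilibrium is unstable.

unstable coexistence (outcome depends on initial conditions)

Compare the nullcline intercepts: K1/α12 = 120/1.65 = 72.7 < K2 = 91; K2/α21 = 91/0.867 = 105 < K1 = 120.
Since both are reversed, neither can invade when rare; the interior point is a saddle.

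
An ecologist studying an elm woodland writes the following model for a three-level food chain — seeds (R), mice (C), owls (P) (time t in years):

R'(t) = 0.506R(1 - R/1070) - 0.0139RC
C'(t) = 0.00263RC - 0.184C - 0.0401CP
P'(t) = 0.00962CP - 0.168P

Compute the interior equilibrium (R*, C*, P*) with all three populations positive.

R* ≈ 557, C* ≈ 17.5, P* ≈ 31.9

From dP/dt = 0: 0.00962C* = 0.168, so C* = 17.5.
From dR/dt = 0: 0.506(1 - R*/1070) = 0.0139·17.5, giving R* = 1070·(1 - 0.48) = 557.
From dC/dt = 0: 0.00263·557 - 0.184 = 0.0401P*, so P* = 1.28/0.0401 = 31.9.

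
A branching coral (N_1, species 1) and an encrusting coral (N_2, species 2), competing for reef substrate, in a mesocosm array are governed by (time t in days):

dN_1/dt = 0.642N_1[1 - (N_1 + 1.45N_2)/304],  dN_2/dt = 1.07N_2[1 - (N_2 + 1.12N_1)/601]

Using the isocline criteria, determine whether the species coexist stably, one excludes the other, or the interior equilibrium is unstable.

species 2 excludes species 1

Compare the nullcline intercepts: K1/α12 = 304/1.45 = 210 < K2 = 601; K2/α21 = 601/1.12 = 537 > K1 = 304.
Since the inequalities point opposite ways, species 2 can invade but species 1 cannot.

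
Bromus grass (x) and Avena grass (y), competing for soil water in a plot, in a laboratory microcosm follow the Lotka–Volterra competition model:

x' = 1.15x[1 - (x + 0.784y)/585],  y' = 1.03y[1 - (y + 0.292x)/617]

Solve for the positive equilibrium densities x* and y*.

x* ≈ 131, y* ≈ 579

Setting both brackets to zero gives the nullclines x + 0.784y = 585 and 0.292x + y = 617.
Substituting y = 617 - 0.292x into the first: x(1 - 0.784·0.292) = 585 - 0.784·617.
So x* = 101/0.771 = 131, and then y* = 617 - 0.292·131 = 579.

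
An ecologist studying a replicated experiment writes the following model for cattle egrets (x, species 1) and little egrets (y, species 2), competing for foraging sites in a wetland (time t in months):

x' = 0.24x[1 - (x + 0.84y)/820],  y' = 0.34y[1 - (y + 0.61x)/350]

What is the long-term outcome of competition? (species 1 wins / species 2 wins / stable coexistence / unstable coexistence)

species 1 excludes species 2

Compare the nullcline intercepts: K1/α12 = 820/0.84 = 976 > K2 = 350; K2/α21 = 350/0.61 = 574 < K1 = 820.
Since the inequalities point opposite ways, species 1 can invade but species 2 cannot.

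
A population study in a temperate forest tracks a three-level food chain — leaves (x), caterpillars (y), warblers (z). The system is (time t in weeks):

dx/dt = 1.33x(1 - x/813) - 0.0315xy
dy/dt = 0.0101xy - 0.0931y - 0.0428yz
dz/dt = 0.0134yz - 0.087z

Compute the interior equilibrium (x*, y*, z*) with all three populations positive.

x* ≈ 688, y* ≈ 6.49, z* ≈ 160

From dz/dt = 0: 0.0134y* = 0.087, so y* = 6.49.
From dx/dt = 0: 1.33(1 - x*/813) = 0.0315·6.49, giving x* = 813·(1 - 0.154) = 688.
From dy/dt = 0: 0.0101·688 - 0.0931 = 0.0428z*, so z* = 6.86/0.0428 = 160.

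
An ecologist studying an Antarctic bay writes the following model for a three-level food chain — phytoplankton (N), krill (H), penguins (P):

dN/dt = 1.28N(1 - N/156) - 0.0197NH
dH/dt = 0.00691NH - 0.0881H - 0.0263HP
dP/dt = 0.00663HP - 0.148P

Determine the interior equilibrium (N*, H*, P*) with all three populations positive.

N* ≈ 102, H* ≈ 22.3, P* ≈ 23.6

From dP/dt = 0: 0.00663H* = 0.148, so H* = 22.3.
From dN/dt = 0: 1.28(1 - N*/156) = 0.0197·22.3, giving N* = 156·(1 - 0.344) = 102.
From dH/dt = 0: 0.00691·102 - 0.0881 = 0.0263P*, so P* = 0.62/0.0263 = 23.6.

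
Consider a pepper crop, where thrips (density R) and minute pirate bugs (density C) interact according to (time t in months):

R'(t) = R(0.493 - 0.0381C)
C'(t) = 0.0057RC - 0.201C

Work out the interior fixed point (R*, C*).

Set dC/dt = 0 with C > 0: 0.0057R - 0.201 = 0, so R* = 0.201/0.0057 = 35.3.
Set dR/dt = 0 with R > 0: 0.493 - 0.0381C = 0, so C* = 0.493/0.0381 = 12.9.

R* ≈ 35.3, C* ≈ 12.9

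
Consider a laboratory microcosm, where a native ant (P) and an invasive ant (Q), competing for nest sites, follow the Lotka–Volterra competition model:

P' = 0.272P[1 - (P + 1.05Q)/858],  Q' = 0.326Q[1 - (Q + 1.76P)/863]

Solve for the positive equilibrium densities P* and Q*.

P* ≈ 56.8, Q* ≈ 763

Setting both brackets to zero gives the nullclines P + 1.05Q = 858 and 1.76P + Q = 863.
Substituting Q = 863 - 1.76P into the first: P(1 - 1.05·1.76) = 858 - 1.05·863.
So P* = -48.2/-0.848 = 56.8, and then Q* = 863 - 1.76·56.8 = 763.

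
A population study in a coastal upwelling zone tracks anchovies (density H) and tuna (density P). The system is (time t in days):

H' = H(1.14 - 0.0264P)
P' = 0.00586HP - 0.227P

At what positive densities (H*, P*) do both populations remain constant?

Set dP/dt = 0 with P > 0: 0.00586H - 0.227 = 0, so H* = 0.227/0.00586 = 38.7.
Set dH/dt = 0 with H > 0: 1.14 - 0.0264P = 0, so P* = 1.14/0.0264 = 43.2.

H* ≈ 38.7, P* ≈ 43.2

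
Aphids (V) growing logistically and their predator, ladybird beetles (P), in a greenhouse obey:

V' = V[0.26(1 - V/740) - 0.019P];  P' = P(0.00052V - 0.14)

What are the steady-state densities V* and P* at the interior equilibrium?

V* ≈ 269, P* ≈ 8.71

From dP/dt = 0 with P > 0: 0.00052V* = 0.14, so V* = 269.
Substitute into dV/dt = 0: 0.26(1 - 269/740) = 0.019P*.
The bracket is 0.636, giving P* = 0.165/0.019 = 8.71.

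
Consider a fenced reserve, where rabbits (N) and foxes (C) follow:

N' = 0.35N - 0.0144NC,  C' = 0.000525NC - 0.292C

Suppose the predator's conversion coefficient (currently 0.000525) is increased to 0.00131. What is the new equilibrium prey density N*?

At the interior fixed point, setting dC/dt = 0 with C > 0 fixes N* = (predator death rate)/(NC coefficient) — independent of the other coefficients.
With the change, N* = 0.292/0.00131 = 223; it falls from 556.

N* ≈ 223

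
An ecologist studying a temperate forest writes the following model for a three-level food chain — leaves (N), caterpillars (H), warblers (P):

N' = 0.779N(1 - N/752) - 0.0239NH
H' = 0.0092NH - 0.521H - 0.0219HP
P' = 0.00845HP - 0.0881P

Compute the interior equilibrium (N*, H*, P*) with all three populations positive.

From dP/dt = 0: 0.00845H* = 0.0881, so H* = 10.4.
From dN/dt = 0: 0.779(1 - N*/752) = 0.0239·10.4, giving N* = 752·(1 - 0.32) = 511.
From dH/dt = 0: 0.0092·511 - 0.521 = 0.0219P*, so P* = 4.18/0.0219 = 191.

N* ≈ 511, H* ≈ 10.4, P* ≈ 191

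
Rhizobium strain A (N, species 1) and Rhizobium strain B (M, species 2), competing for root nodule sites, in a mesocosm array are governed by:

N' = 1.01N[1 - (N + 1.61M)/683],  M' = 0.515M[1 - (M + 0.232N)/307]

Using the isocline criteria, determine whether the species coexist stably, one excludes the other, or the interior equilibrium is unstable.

Compare the nullcline intercepts: K1/α12 = 683/1.61 = 424 > K2 = 307; K2/α21 = 307/0.232 = 1320 > K1 = 683.
Since both inequalities hold, each species can invade when rare, so the interior equilibrium is stable.

stable coexistence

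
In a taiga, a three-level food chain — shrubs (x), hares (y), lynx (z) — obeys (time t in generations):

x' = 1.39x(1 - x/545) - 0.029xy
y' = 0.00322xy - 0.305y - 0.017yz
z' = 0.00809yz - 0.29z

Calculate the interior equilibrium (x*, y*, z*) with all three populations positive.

From dz/dt = 0: 0.00809y* = 0.29, so y* = 35.8.
From dx/dt = 0: 1.39(1 - x*/545) = 0.029·35.8, giving x* = 545·(1 - 0.748) = 137.
From dy/dt = 0: 0.00322·137 - 0.305 = 0.017z*, so z* = 0.137/0.017 = 8.08.

x* ≈ 137, y* ≈ 35.8, z* ≈ 8.08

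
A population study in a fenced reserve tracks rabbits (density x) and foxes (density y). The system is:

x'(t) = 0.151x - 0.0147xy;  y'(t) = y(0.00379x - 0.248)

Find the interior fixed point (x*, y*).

Set dy/dt = 0 with y > 0: 0.00379x - 0.248 = 0, so x* = 0.248/0.00379 = 65.4.
Set dx/dt = 0 with x > 0: 0.151 - 0.0147y = 0, so y* = 0.151/0.0147 = 10.3.

x* ≈ 65.4, y* ≈ 10.3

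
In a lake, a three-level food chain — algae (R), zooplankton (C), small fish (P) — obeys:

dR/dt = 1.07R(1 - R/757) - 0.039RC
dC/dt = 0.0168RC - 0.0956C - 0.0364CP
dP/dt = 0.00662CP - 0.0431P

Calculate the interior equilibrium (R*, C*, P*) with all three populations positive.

From dP/dt = 0: 0.00662C* = 0.0431, so C* = 6.51.
From dR/dt = 0: 1.07(1 - R*/757) = 0.039·6.51, giving R* = 757·(1 - 0.237) = 577.
From dC/dt = 0: 0.0168·577 - 0.0956 = 0.0364P*, so P* = 9.6/0.0364 = 264.

R* ≈ 577, C* ≈ 6.51, P* ≈ 264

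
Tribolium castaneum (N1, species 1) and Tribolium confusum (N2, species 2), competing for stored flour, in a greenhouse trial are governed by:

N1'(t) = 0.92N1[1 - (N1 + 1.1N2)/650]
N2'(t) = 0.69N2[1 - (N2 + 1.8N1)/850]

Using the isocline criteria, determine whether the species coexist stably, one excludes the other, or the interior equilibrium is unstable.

unstable coexistence (outcome depends on initial conditions)

Compare the nullcline intercepts: K1/α12 = 650/1.1 = 591 < K2 = 850; K2/α21 = 850/1.8 = 472 < K1 = 650.
Since both are reversed, neither can invade when rare; the interior point is a saddle.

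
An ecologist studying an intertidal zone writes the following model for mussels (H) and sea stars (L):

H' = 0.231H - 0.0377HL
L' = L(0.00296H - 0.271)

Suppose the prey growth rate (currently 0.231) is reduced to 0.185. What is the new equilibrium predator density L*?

L* ≈ 4.91

At the interior fixed point, setting dH/dt = 0 with H > 0 fixes L* = (prey growth rate)/(HL coefficient) — independent of the other coefficients.
With the change, L* = 0.185/0.0377 = 4.91; it falls from 6.13.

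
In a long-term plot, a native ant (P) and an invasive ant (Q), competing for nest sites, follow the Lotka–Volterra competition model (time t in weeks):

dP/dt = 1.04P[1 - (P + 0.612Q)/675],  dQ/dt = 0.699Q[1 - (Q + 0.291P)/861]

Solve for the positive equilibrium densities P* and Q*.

Setting both brackets to zero gives the nullclines P + 0.612Q = 675 and 0.291P + Q = 861.
Substituting Q = 861 - 0.291P into the first: P(1 - 0.612·0.291) = 675 - 0.612·861.
So P* = 148/0.822 = 180, and then Q* = 861 - 0.291·180 = 809.

P* ≈ 180, Q* ≈ 809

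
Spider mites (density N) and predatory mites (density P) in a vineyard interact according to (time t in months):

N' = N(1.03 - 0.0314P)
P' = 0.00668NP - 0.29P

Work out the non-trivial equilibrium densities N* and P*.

Set dP/dt = 0 with P > 0: 0.00668N - 0.29 = 0, so N* = 0.29/0.00668 = 43.4.
Set dN/dt = 0 with N > 0: 1.03 - 0.0314P = 0, so P* = 1.03/0.0314 = 32.8.

N* ≈ 43.4, P* ≈ 32.8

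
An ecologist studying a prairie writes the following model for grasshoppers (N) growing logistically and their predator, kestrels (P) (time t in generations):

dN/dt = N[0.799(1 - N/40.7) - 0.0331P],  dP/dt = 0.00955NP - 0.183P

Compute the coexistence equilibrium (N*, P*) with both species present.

From dP/dt = 0 with P > 0: 0.00955N* = 0.183, so N* = 19.2.
Substitute into dN/dt = 0: 0.799(1 - 19.2/40.7) = 0.0331P*.
The bracket is 0.529, giving P* = 0.423/0.0331 = 12.8.

N* ≈ 19.2, P* ≈ 12.8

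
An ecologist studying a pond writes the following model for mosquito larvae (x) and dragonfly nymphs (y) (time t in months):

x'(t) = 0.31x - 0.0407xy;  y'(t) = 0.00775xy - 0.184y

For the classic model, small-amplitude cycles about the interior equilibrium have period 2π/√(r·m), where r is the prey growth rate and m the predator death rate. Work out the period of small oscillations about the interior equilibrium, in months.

T ≈ 26.3 months

Here r = 0.31 and m = 0.184, so r·m = 0.057.
ω = √0.057 = 0.239 per month, hence T = 2π/ω ≈ 26.3 months.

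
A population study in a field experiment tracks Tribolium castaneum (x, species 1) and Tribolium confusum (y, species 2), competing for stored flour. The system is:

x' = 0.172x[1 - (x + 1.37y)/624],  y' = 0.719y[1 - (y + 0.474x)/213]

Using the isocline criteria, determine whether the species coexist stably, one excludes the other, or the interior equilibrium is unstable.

species 1 excludes species 2

Compare the nullcline intercepts: K1/α12 = 624/1.37 = 455 > K2 = 213; K2/α21 = 213/0.474 = 449 < K1 = 624.
Since the inequalities point opposite ways, species 1 can invade but species 2 cannot.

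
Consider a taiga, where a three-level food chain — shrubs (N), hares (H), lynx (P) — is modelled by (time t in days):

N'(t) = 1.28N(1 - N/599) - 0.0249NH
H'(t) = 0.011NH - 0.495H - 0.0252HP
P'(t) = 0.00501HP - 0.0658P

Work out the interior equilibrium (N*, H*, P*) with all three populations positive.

N* ≈ 446, H* ≈ 13.1, P* ≈ 175

From dP/dt = 0: 0.00501H* = 0.0658, so H* = 13.1.
From dN/dt = 0: 1.28(1 - N*/599) = 0.0249·13.1, giving N* = 599·(1 - 0.255) = 446.
From dH/dt = 0: 0.011·446 - 0.495 = 0.0252P*, so P* = 4.41/0.0252 = 175.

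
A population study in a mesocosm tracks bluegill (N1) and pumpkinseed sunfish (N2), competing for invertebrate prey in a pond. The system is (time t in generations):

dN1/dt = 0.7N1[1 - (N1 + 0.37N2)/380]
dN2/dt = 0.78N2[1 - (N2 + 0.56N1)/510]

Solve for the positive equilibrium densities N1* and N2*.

Setting both brackets to zero gives the nullclines N1 + 0.37N2 = 380 and 0.56N1 + N2 = 510.
Substituting N2 = 510 - 0.56N1 into the first: N1(1 - 0.37·0.56) = 380 - 0.37·510.
So N1* = 191/0.793 = 241, and then N2* = 510 - 0.56·241 = 375.

N1* ≈ 241, N2* ≈ 375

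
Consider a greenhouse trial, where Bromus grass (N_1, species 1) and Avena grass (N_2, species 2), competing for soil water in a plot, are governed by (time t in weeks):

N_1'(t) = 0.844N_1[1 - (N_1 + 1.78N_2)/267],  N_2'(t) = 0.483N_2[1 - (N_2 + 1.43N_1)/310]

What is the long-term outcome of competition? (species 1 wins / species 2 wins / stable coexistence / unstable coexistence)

Compare the nullcline intercepts: K1/α12 = 267/1.78 = 150 < K2 = 310; K2/α21 = 310/1.43 = 217 < K1 = 267.
Since both are reversed, neither can invade when rare; the interior point is a saddle.

unstable coexistence (outcome depends on initial conditions)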